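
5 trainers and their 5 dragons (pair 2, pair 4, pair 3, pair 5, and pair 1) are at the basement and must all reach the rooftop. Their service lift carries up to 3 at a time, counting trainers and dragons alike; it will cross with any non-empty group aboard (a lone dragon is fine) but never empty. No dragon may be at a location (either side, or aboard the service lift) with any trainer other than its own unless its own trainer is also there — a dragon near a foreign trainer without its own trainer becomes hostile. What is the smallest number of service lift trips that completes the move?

11

Counting alone: each trip to the rooftop takes at most 3 across and each return brings at least 1 back, so after t trips out (and t−1 returns) at most 3t − (t−1) of the 10 are across; that first reaches 10 at t = 5, so at least 9 crossings are needed.
The safety rule pushes this higher. Following every safe sequence of crossings, the most of the 10 that can be at the rooftop as the service lift arrives there on crossing 9 is 9 — never all 10.
So no plan with fewer than 11 crossings exists, and this one achieves 11:
1. dragon 2 and trainer 2 cross → the rooftop.
2. trainer 2 crosses ← the basement.
3. dragon 3, dragon 4, and dragon 5 cross → the rooftop.
4. dragon 2 crosses ← the basement.
5. trainer 3, trainer 4, and trainer 5 cross → the rooftop.
6. dragon 4 and trainer 4 cross ← the basement.
7. trainer 1, trainer 2, and trainer 4 cross → the rooftop.
8. dragon 3 crosses ← the basement.
9. dragon 2 and dragon 4 cross → the rooftop.
10. dragon 2 crosses ← the basement.
11. dragon 1, dragon 2, and dragon 3 cross → the rooftop.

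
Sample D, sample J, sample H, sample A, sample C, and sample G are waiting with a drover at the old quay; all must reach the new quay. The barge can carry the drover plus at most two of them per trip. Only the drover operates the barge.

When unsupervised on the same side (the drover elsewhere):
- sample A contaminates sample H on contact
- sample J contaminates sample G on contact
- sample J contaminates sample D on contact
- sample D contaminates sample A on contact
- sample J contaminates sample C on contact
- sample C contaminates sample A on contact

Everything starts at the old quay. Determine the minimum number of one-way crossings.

7

Counting alone: the drover can take at most 2 across per trip to the new quay, so moving all 6 needs at least 3 loaded trips out, with a return between consecutive ones — at least 5 crossings.
The safety rule pushes this higher. Following every safe sequence of crossings, the most of the 6 that can be at the new quay as the barge arrives there on crossing 5 is 4 — never all 6.
So no plan with fewer than 7 crossings exists, and this one achieves 7:
1. Drover goes to the new quay with sample A and sample J.
2. Drover goes back to the old quay alone.
3. Drover goes to the new quay with sample D and sample H.
4. Drover goes back to the old quay with sample A and sample J.
5. Drover goes to the new quay with sample C and sample G.
6. Drover goes back to the old quay alone.
7. Drover goes to the new quay with sample A and sample J.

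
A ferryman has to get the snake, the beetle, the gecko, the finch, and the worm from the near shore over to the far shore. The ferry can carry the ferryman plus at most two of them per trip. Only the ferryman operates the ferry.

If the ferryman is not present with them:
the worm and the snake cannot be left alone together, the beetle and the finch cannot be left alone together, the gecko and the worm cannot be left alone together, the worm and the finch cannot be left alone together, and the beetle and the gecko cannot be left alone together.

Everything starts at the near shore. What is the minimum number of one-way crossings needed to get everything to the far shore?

Counting alone: the ferryman can take at most 2 across per trip to the far shore, so moving all 5 needs at least 3 loaded trips out, with a return between consecutive ones — at least 5 crossings.
The safety rule pushes this higher. Following every safe sequence of crossings, the most of the 5 that can be at the far shore as the ferry arrives there on crossing 5 is 4 — never all 5.
So no plan with fewer than 7 crossings exists, and this one achieves 7:
1. Ferryman goes to the far shore with the beetle and the worm.
2. Ferryman goes back to the near shore alone.
3. Ferryman goes to the far shore with the snake.
4. Ferryman goes back to the near shore with the worm.
5. Ferryman goes to the far shore with the finch and the gecko.
6. Ferryman goes back to the near shore with the beetle.
7. Ferryman goes to the far shore with the beetle and the worm.

7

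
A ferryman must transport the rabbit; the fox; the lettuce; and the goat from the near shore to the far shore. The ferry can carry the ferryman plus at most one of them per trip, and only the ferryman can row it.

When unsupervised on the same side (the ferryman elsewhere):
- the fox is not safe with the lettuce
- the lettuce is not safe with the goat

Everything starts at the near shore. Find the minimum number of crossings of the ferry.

9

Counting alone: the ferryman can take at most 1 across per trip to the far shore, so moving all 4 needs at least 4 loaded trips out, with a return between consecutive ones — at least 7 crossings.
The safety rule pushes this higher. Following every safe sequence of crossings, the most of the 4 that can be at the far shore as the ferry arrives there on crossing 7 is 3 — never all 4.
So no plan with fewer than 9 crossings exists, and this one achieves 9:
1. Ferryman goes to the far shore with the lettuce.  [the near shore: the fox, the goat, the rabbit | the far shore: the lettuce]
2. Ferryman goes back to the near shore alone.  [the near shore: the fox, the goat, the rabbit | the far shore: the lettuce]
3. Ferryman goes to the far shore with the rabbit.  [the near shore: the fox, the goat | the far shore: the lettuce, the rabbit]
4. Ferryman goes back to the near shore alone.  [the near shore: the fox, the goat | the far shore: the lettuce, the rabbit]
5. Ferryman goes to the far shore with the fox.  [the near shore: the goat | the far shore: the fox, the lettuce, the rabbit]
6. Ferryman goes back to the near shore with the lettuce.  [the near shore: the goat, the lettuce | the far shore: the fox, the rabbit]
7. Ferryman goes to the far shore with the goat.  [the near shore: the lettuce | the far shore: the fox, the goat, the rabbit]
8. Ferryman goes back to the near shore alone.  [the near shore: the lettuce | the far shore: the fox, the goat, the rabbit]
9. Ferryman goes to the far shore with the lettuce.  [the near shore: — | the far shore: the fox, the goat, the lettuce, the rabbit]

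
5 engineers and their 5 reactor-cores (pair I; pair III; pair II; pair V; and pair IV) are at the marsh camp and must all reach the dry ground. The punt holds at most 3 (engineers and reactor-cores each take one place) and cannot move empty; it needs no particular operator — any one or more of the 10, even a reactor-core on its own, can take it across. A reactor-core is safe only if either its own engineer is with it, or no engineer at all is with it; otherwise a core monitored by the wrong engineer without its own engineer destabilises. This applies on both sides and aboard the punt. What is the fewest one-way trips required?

Counting alone: each trip to the dry ground takes at most 3 across and each return brings at least 1 back, so after t trips out (and t−1 returns) at most 3t − (t−1) of the 10 are across; that first reaches 10 at t = 5, so at least 9 crossings are needed.
The safety rule pushes this higher. Following every safe sequence of crossings, the most of the 10 that can be at the dry ground as the punt arrives there on crossing 9 is 9 — never all 10.
So no plan with fewer than 11 crossings exists, and this one achieves 11:
1. engineer I and reactor-core I cross → the dry ground.
2. engineer I crosses ← the marsh camp.
3. reactor-core II, reactor-core III, and reactor-core V cross → the dry ground.
4. reactor-core I crosses ← the marsh camp.
5. engineer II, engineer III, and engineer V cross → the dry ground.
6. engineer III and reactor-core III cross ← the marsh camp.
7. engineer I, engineer III, and engineer IV cross → the dry ground.
8. reactor-core II crosses ← the marsh camp.
9. reactor-core I and reactor-core III cross → the dry ground.
10. reactor-core I crosses ← the marsh camp.
11. reactor-core I, reactor-core II, and reactor-core IV cross → the dry ground.

11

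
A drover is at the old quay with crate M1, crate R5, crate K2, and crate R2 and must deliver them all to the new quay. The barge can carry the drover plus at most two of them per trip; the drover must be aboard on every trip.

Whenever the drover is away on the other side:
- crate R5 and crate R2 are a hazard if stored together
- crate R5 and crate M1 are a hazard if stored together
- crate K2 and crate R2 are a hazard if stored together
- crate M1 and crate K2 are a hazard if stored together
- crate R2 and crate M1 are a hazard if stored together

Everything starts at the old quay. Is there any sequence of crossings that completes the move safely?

Yes

1. Drover goes to the new quay with crate M1 and crate R2.
2. Drover goes back to the old quay with crate M1.
3. Drover goes to the new quay with crate K2 and crate R5.
4. Drover goes back to the old quay with crate R2.
5. Drover goes to the new quay with crate M1 and crate R2.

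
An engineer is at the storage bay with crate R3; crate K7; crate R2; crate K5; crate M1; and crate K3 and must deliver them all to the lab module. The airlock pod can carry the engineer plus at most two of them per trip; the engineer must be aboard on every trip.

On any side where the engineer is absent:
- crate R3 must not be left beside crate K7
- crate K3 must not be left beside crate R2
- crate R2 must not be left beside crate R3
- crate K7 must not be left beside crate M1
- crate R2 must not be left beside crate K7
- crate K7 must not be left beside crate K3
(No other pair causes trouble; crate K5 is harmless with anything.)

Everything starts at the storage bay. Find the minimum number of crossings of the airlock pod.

Counting alone: the engineer can take at most 2 across per trip to the lab module, so moving all 6 needs at least 3 loaded trips out, with a return between consecutive ones — at least 5 crossings.
The safety rule pushes this higher. Following every safe sequence of crossings, the most of the 6 that can be at the lab module as the airlock pod arrives there on crossings 5, 7 is 4, 5 respectively — never all 6.
So no plan with fewer than 9 crossings exists, and this one achieves 9:
1. Engineer goes to the lab module with crate K7 and crate R2.  [the storage bay: crate K3, crate K5, crate M1, crate R3 | the lab module: crate K7, crate R2]
2. Engineer goes back to the storage bay with crate K7.  [the storage bay: crate K3, crate K5, crate K7, crate M1, crate R3 | the lab module: crate R2]
3. Engineer goes to the lab module with crate K5 and crate K7.  [the storage bay: crate K3, crate M1, crate R3 | the lab module: crate K5, crate K7, crate R2]
4. Engineer goes back to the storage bay with crate K7.  [the storage bay: crate K3, crate K7, crate M1, crate R3 | the lab module: crate K5, crate R2]
5. Engineer goes to the lab module with crate K7 and crate M1.  [the storage bay: crate K3, crate R3 | the lab module: crate K5, crate K7, crate M1, crate R2]
6. Engineer goes back to the storage bay with crate K7.  [the storage bay: crate K3, crate K7, crate R3 | the lab module: crate K5, crate M1, crate R2]
7. Engineer goes to the lab module with crate K3 and crate R3.  [the storage bay: crate K7 | the lab module: crate K3, crate K5, crate M1, crate R2, crate R3]
8. Engineer goes back to the storage bay with crate R2.  [the storage bay: crate K7, crate R2 | the lab module: crate K3, crate K5, crate M1, crate R3]
9. Engineer goes to the lab module with crate K7 and crate R2.  [the storage bay: — | the lab module: crate K3, crate K5, crate K7, crate M1, crate R2, crate R3]

9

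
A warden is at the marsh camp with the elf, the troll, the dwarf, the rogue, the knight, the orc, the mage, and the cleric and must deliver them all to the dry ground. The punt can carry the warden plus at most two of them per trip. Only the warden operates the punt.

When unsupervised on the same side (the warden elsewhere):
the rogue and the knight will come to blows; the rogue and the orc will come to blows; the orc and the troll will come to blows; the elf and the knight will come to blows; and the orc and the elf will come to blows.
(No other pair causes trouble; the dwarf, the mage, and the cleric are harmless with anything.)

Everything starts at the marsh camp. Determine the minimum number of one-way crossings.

9

Counting alone: the warden can take at most 2 across per trip to the dry ground, so moving all 8 needs at least 4 loaded trips out, with a return between consecutive ones — at least 7 crossings.
The safety rule pushes this higher. Following every safe sequence of crossings, the most of the 8 that can be at the dry ground as the punt arrives there on crossing 7 is 7 — never all 8.
So no plan with fewer than 9 crossings exists, and this one achieves 9:
1. Warden goes to the dry ground with the knight and the orc.  [the marsh camp: the cleric, the dwarf, the elf, the mage, the rogue, the troll | the dry ground: the knight, the orc]
2. Warden goes back to the marsh camp alone.  [the marsh camp: the cleric, the dwarf, the elf, the mage, the rogue, the troll | the dry ground: the knight, the orc]
3. Warden goes to the dry ground with the elf and the troll.  [the marsh camp: the cleric, the dwarf, the mage, the rogue | the dry ground: the elf, the knight, the orc, the troll]
4. Warden goes back to the marsh camp with the knight and the orc.  [the marsh camp: the cleric, the dwarf, the knight, the mage, the orc, the rogue | the dry ground: the elf, the troll]
5. Warden goes to the dry ground with the dwarf and the rogue.  [the marsh camp: the cleric, the knight, the mage, the orc | the dry ground: the dwarf, the elf, the rogue, the troll]
6. Warden goes back to the marsh camp alone.  [the marsh camp: the cleric, the knight, the mage, the orc | the dry ground: the dwarf, the elf, the rogue, the troll]
7. Warden goes to the dry ground with the cleric and the mage.  [the marsh camp: the knight, the orc | the dry ground: the cleric, the dwarf, the elf, the mage, the rogue, the troll]
8. Warden goes back to the marsh camp alone.  [the marsh camp: the knight, the orc | the dry ground: the cleric, the dwarf, the elf, the mage, the rogue, the troll]
9. Warden goes to the dry ground with the knight and the orc.  [the marsh camp: — | the dry ground: the cleric, the dwarf, the elf, the knight, the mage, the orc, the rogue, the troll]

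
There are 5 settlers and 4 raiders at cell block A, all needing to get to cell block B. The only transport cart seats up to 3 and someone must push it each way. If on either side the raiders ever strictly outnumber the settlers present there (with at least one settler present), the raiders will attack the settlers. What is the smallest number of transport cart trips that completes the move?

Counting alone: each trip to cell block B takes at most 3 across and each return brings at least 1 back, so after t trips out (and t−1 returns) at most 3t − (t−1) of the 9 are across; that first reaches 9 at t = 4, so at least 7 crossings are needed.
The plan below uses exactly 7 crossings, so it is optimal:
1. 3 raiders → cell block B.  (cell block A: 5S 1R; cell block B: 0S 3R)
2. 1 raider ← cell block A.  (cell block A: 5S 2R; cell block B: 0S 2R)
3. 3 settlers → cell block B.  (cell block A: 2S 2R; cell block B: 3S 2R)
4. 1 settler ← cell block A.  (cell block A: 3S 2R; cell block B: 2S 2R)
5. 2 settlers and 1 raider → cell block B.  (cell block A: 1S 1R; cell block B: 4S 3R)
6. 1 settler ← cell block A.  (cell block A: 2S 1R; cell block B: 3S 3R)
7. 2 settlers and 1 raider → cell block B.  (cell block A: 0S 0R; cell block B: 5S 4R)

7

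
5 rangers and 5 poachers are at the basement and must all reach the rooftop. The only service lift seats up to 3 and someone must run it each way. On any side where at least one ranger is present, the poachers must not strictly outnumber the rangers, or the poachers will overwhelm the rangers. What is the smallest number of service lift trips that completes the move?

11

Counting alone: each trip to the rooftop takes at most 3 across and each return brings at least 1 back, so after t trips out (and t−1 returns) at most 3t − (t−1) of the 10 are across; that first reaches 10 at t = 5, so at least 9 crossings are needed.
The safety rule pushes this higher. Following every safe sequence of crossings, the most of the 10 that can be at the rooftop as the service lift arrives there on crossing 9 is 9 — never all 10.
So no plan with fewer than 11 crossings exists, and this one achieves 11:
1. 2 poachers → the rooftop.  (the basement: 5R 3P; the rooftop: 0R 2P)
2. 1 poacher ← the basement.  (the basement: 5R 4P; the rooftop: 0R 1P)
3. 3 poachers → the rooftop.  (the basement: 5R 1P; the rooftop: 0R 4P)
4. 1 poacher ← the basement.  (the basement: 5R 2P; the rooftop: 0R 3P)
5. 3 rangers → the rooftop.  (the basement: 2R 2P; the rooftop: 3R 3P)
6. 1 ranger and 1 poacher ← the basement.  (the basement: 3R 3P; the rooftop: 2R 2P)
7. 3 rangers → the rooftop.  (the basement: 0R 3P; the rooftop: 5R 2P)
8. 1 poacher ← the basement.  (the basement: 0R 4P; the rooftop: 5R 1P)
9. 2 poachers → the rooftop.  (the basement: 0R 2P; the rooftop: 5R 3P)
10. 1 poacher ← the basement.  (the basement: 0R 3P; the rooftop: 5R 2P)
11. 3 poachers → the rooftop.  (the basement: 0R 0P; the rooftop: 5R 5P)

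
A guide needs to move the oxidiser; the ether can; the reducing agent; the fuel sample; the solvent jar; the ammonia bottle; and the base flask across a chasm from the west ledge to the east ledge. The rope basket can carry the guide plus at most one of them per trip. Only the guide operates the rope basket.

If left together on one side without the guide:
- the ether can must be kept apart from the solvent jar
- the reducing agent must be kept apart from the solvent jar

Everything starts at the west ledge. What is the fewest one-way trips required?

15

Counting alone: the guide can take at most 1 across per trip to the east ledge, so moving all 7 needs at least 7 loaded trips out, with a return between consecutive ones — at least 13 crossings.
The safety rule pushes this higher. Following every safe sequence of crossings, the most of the 7 that can be at the east ledge as the rope basket arrives there on crossing 13 is 6 — never all 7.
So no plan with fewer than 15 crossings exists, and this one achieves 15:
1. Guide goes to the east ledge with the solvent jar.
2. Guide goes back to the west ledge alone.
3. Guide goes to the east ledge with the oxidiser.
4. Guide goes back to the west ledge alone.
5. Guide goes to the east ledge with the ether can.
6. Guide goes back to the west ledge with the solvent jar.
7. Guide goes to the east ledge with the reducing agent.
8. Guide goes back to the west ledge alone.
9. Guide goes to the east ledge with the fuel sample.
10. Guide goes back to the west ledge alone.
11. Guide goes to the east ledge with the ammonia bottle.
12. Guide goes back to the west ledge alone.
13. Guide goes to the east ledge with the base flask.
14. Guide goes back to the west ledge alone.
15. Guide goes to the east ledge with the solvent jar.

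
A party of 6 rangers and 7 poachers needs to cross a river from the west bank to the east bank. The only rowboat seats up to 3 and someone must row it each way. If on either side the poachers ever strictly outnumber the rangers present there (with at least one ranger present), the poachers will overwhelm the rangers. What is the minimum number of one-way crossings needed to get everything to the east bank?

The poachers already outnumber the rangers at the west bank before anyone moves, so the starting position itself is disallowed.

impossible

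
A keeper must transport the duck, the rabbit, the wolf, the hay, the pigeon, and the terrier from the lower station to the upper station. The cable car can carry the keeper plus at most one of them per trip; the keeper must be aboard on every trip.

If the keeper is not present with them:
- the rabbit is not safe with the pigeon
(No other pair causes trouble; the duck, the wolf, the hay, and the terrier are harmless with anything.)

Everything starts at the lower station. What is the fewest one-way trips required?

11

Counting alone: the keeper can take at most 1 across per trip to the upper station, so moving all 6 needs at least 6 loaded trips out, with a return between consecutive ones — at least 11 crossings.
The plan below uses exactly 11 crossings, so it is optimal:
1. Keeper goes to the upper station with the rabbit.
2. Keeper goes back to the lower station alone.
3. Keeper goes to the upper station with the duck.
4. Keeper goes back to the lower station alone.
5. Keeper goes to the upper station with the wolf.
6. Keeper goes back to the lower station alone.
7. Keeper goes to the upper station with the hay.
8. Keeper goes back to the lower station alone.
9. Keeper goes to the upper station with the terrier.
10. Keeper goes back to the lower station alone.
11. Keeper goes to the upper station with the pigeon.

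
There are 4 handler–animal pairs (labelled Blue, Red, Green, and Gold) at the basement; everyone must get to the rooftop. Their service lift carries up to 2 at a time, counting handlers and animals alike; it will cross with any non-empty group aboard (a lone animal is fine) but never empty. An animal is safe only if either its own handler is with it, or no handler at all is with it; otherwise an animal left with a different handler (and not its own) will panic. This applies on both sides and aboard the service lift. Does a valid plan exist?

No

Following every safe sequence of crossings from the start, the most of the 8 that can be at the rooftop as the service lift arrives there on crossings 1, 3, 5 is 2, 3, 4 respectively; the best ever achieved is 4 of 8.
From crossing 7 on, no configuration arises that was not already reachable earlier: only 44 distinct safe configurations (who is on which side, and where the service lift is) can ever be reached, none of them has everyone across, and every continuation just revisits them. So no valid plan exists.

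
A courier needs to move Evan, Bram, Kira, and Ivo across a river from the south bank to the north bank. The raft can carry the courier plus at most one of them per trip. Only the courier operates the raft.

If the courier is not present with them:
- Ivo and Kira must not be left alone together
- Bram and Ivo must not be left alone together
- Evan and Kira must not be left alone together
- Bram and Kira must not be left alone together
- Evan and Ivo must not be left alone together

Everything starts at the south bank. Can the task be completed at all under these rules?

Whatever the first load, the items left behind include a forbidden pair without the courier. No opening move is safe, so no plan exists.

No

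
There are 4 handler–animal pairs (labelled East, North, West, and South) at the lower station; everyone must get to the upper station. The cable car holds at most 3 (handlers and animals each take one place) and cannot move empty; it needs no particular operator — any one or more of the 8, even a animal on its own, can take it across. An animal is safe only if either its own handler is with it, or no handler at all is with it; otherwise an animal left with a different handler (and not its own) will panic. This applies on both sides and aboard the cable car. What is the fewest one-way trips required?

9

Counting alone: each trip to the upper station takes at most 3 across and each return brings at least 1 back, so after t trips out (and t−1 returns) at most 3t − (t−1) of the 8 are across; that first reaches 8 at t = 4, so at least 7 crossings are needed.
The safety rule pushes this higher. Following every safe sequence of crossings, the most of the 8 that can be at the upper station as the cable car arrives there on crossing 7 is 7 — never all 8.
So no plan with fewer than 9 crossings exists, and this one achieves 9:
1. animal East and handler East cross → the upper station.
2. handler East crosses ← the lower station.
3. animal North, handler East, and handler North cross → the upper station.
4. animal East and handler East cross ← the lower station.
5. handler East, handler South, and handler West cross → the upper station.
6. animal North crosses ← the lower station.
7. animal East and animal North cross → the upper station.
8. animal East crosses ← the lower station.
9. animal East, animal South, and animal West cross → the upper station.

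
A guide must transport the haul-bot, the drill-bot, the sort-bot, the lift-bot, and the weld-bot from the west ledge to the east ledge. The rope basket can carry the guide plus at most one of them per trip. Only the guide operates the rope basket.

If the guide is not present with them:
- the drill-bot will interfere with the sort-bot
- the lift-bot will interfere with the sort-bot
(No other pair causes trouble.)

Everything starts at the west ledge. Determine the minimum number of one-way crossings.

11

Counting alone: the guide can take at most 1 across per trip to the east ledge, so moving all 5 needs at least 5 loaded trips out, with a return between consecutive ones — at least 9 crossings.
The safety rule pushes this higher. Following every safe sequence of crossings, the most of the 5 that can be at the east ledge as the rope basket arrives there on crossing 9 is 4 — never all 5.
So no plan with fewer than 11 crossings exists, and this one achieves 11:
1. Guide goes to the east ledge with the sort-bot.
2. Guide goes back to the west ledge alone.
3. Guide goes to the east ledge with the haul-bot.
4. Guide goes back to the west ledge alone.
5. Guide goes to the east ledge with the drill-bot.
6. Guide goes back to the west ledge with the sort-bot.
7. Guide goes to the east ledge with the lift-bot.
8. Guide goes back to the west ledge alone.
9. Guide goes to the east ledge with the weld-bot.
10. Guide goes back to the west ledge alone.
11. Guide goes to the east ledge with the sort-bot.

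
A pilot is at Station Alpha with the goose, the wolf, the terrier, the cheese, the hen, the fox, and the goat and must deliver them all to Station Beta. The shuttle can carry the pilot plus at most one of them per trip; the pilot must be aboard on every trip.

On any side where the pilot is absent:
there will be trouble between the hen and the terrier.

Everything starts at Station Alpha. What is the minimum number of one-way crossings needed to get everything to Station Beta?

13

Counting alone: the pilot can take at most 1 across per trip to Station Beta, so moving all 7 needs at least 7 loaded trips out, with a return between consecutive ones — at least 13 crossings.
The plan below uses exactly 13 crossings, so it is optimal:
1. Pilot goes to Station Beta with the terrier.
2. Pilot goes back to Station Alpha alone.
3. Pilot goes to Station Beta with the goose.
4. Pilot goes back to Station Alpha alone.
5. Pilot goes to Station Beta with the wolf.
6. Pilot goes back to Station Alpha alone.
7. Pilot goes to Station Beta with the cheese.
8. Pilot goes back to Station Alpha alone.
9. Pilot goes to Station Beta with the fox.
10. Pilot goes back to Station Alpha alone.
11. Pilot goes to Station Beta with the goat.
12. Pilot goes back to Station Alpha alone.
13. Pilot goes to Station Beta with the hen.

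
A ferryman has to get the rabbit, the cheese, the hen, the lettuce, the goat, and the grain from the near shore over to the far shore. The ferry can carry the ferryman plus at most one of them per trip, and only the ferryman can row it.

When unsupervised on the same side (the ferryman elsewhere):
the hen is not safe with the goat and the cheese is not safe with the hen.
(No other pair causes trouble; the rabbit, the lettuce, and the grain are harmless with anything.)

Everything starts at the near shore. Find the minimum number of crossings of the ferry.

Counting alone: the ferryman can take at most 1 across per trip to the far shore, so moving all 6 needs at least 6 loaded trips out, with a return between consecutive ones — at least 11 crossings.
The safety rule pushes this higher. Following every safe sequence of crossings, the most of the 6 that can be at the far shore as the ferry arrives there on crossing 11 is 5 — never all 6.
So no plan with fewer than 13 crossings exists, and this one achieves 13:
1. Ferryman goes to the far shore with the hen.
2. Ferryman goes back to the near shore alone.
3. Ferryman goes to the far shore with the rabbit.
4. Ferryman goes back to the near shore alone.
5. Ferryman goes to the far shore with the cheese.
6. Ferryman goes back to the near shore with the hen.
7. Ferryman goes to the far shore with the goat.
8. Ferryman goes back to the near shore alone.
9. Ferryman goes to the far shore with the lettuce.
10. Ferryman goes back to the near shore alone.
11. Ferryman goes to the far shore with the grain.
12. Ferryman goes back to the near shore alone.
13. Ferryman goes to the far shore with the hen.

13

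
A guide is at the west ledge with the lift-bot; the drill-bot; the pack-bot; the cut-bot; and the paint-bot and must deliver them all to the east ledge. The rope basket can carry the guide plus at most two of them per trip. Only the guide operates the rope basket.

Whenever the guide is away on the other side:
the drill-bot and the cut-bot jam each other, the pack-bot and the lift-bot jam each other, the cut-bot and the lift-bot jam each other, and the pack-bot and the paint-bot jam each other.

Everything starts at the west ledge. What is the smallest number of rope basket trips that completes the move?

7

Counting alone: the guide can take at most 2 across per trip to the east ledge, so moving all 5 needs at least 3 loaded trips out, with a return between consecutive ones — at least 5 crossings.
The safety rule pushes this higher. Following every safe sequence of crossings, the most of the 5 that can be at the east ledge as the rope basket arrives there on crossing 5 is 4 — never all 5.
So no plan with fewer than 7 crossings exists, and this one achieves 7:
1. Guide goes to the east ledge with the cut-bot and the pack-bot.
2. Guide goes back to the west ledge alone.
3. Guide goes to the east ledge with the lift-bot.
4. Guide goes back to the west ledge with the cut-bot and the pack-bot.
5. Guide goes to the east ledge with the drill-bot and the paint-bot.
6. Guide goes back to the west ledge alone.
7. Guide goes to the east ledge with the cut-bot and the pack-bot.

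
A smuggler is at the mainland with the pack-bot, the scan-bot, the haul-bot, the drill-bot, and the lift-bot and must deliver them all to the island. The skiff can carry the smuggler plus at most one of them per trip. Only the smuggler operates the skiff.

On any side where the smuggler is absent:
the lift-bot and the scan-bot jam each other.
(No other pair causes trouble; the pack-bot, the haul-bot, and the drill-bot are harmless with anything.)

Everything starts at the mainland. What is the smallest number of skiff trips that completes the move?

9

Counting alone: the smuggler can take at most 1 across per trip to the island, so moving all 5 needs at least 5 loaded trips out, with a return between consecutive ones — at least 9 crossings.
The plan below uses exactly 9 crossings, so it is optimal:
1. Smuggler goes to the island with the scan-bot.  [the mainland: the drill-bot, the haul-bot, the lift-bot, the pack-bot | the island: the scan-bot]
2. Smuggler goes back to the mainland alone.  [the mainland: the drill-bot, the haul-bot, the lift-bot, the pack-bot | the island: the scan-bot]
3. Smuggler goes to the island with the pack-bot.  [the mainland: the drill-bot, the haul-bot, the lift-bot | the island: the pack-bot, the scan-bot]
4. Smuggler goes back to the mainland alone.  [the mainland: the drill-bot, the haul-bot, the lift-bot | the island: the pack-bot, the scan-bot]
5. Smuggler goes to the island with the haul-bot.  [the mainland: the drill-bot, the lift-bot | the island: the haul-bot, the pack-bot, the scan-bot]
6. Smuggler goes back to the mainland alone.  [the mainland: the drill-bot, the lift-bot | the island: the haul-bot, the pack-bot, the scan-bot]
7. Smuggler goes to the island with the drill-bot.  [the mainland: the lift-bot | the island: the drill-bot, the haul-bot, the pack-bot, the scan-bot]
8. Smuggler goes back to the mainland alone.  [the mainland: the lift-bot | the island: the drill-bot, the haul-bot, the pack-bot, the scan-bot]
9. Smuggler goes to the island with the lift-bot.  [the mainland: — | the island: the drill-bot, the haul-bot, the lift-bot, the pack-bot, the scan-bot]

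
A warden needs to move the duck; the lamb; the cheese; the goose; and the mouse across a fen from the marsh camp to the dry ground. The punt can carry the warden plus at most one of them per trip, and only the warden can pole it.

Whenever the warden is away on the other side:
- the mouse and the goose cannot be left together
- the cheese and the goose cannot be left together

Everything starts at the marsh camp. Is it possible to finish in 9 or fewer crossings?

Counting alone: the warden can take at most 1 across per trip to the dry ground, so moving all 5 needs at least 5 loaded trips out, with a return between consecutive ones — at least 9 crossings.
The safety rule pushes this higher. Following every safe sequence of crossings, the most of the 5 that can be at the dry ground as the punt arrives there on crossing 9 is 4 — never all 5.
So the move cannot be finished within 9 crossings. (The shortest complete plan takes 11:)
1. Warden goes to the dry ground with the goose.  [the marsh camp: the cheese, the duck, the lamb, the mouse | the dry ground: the goose]
2. Warden goes back to the marsh camp alone.  [the marsh camp: the cheese, the duck, the lamb, the mouse | the dry ground: the goose]
3. Warden goes to the dry ground with the duck.  [the marsh camp: the cheese, the lamb, the mouse | the dry ground: the duck, the goose]
4. Warden goes back to the marsh camp alone.  [the marsh camp: the cheese, the lamb, the mouse | the dry ground: the duck, the goose]
5. Warden goes to the dry ground with the lamb.  [the marsh camp: the cheese, the mouse | the dry ground: the duck, the goose, the lamb]
6. Warden goes back to the marsh camp alone.  [the marsh camp: the cheese, the mouse | the dry ground: the duck, the goose, the lamb]
7. Warden goes to the dry ground with the cheese.  [the marsh camp: the mouse | the dry ground: the cheese, the duck, the goose, the lamb]
8. Warden goes back to the marsh camp with the goose.  [the marsh camp: the goose, the mouse | the dry ground: the cheese, the duck, the lamb]
9. Warden goes to the dry ground with the mouse.  [the marsh camp: the goose | the dry ground: the cheese, the duck, the lamb, the mouse]
10. Warden goes back to the marsh camp alone.  [the marsh camp: the goose | the dry ground: the cheese, the duck, the lamb, the mouse]
11. Warden goes to the dry ground with the goose.  [the marsh camp: — | the dry ground: the cheese, the duck, the goose, the lamb, the mouse]

No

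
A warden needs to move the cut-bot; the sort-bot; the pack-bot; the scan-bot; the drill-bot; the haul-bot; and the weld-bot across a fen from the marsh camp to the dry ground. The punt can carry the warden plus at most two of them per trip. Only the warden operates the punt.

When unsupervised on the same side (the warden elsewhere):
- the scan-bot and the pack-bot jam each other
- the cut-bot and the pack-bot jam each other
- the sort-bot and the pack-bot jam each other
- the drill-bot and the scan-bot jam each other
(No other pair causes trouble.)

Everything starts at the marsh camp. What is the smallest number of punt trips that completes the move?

Counting alone: the warden can take at most 2 across per trip to the dry ground, so moving all 7 needs at least 4 loaded trips out, with a return between consecutive ones — at least 7 crossings.
The plan below uses exactly 7 crossings, so it is optimal:
1. Warden goes to the dry ground with the pack-bot and the scan-bot.  [the marsh camp: the cut-bot, the drill-bot, the haul-bot, the sort-bot, the weld-bot | the dry ground: the pack-bot, the scan-bot]
2. Warden goes back to the marsh camp with the pack-bot.  [the marsh camp: the cut-bot, the drill-bot, the haul-bot, the pack-bot, the sort-bot, the weld-bot | the dry ground: the scan-bot]
3. Warden goes to the dry ground with the cut-bot and the sort-bot.  [the marsh camp: the drill-bot, the haul-bot, the pack-bot, the weld-bot | the dry ground: the cut-bot, the scan-bot, the sort-bot]
4. Warden goes back to the marsh camp alone.  [the marsh camp: the drill-bot, the haul-bot, the pack-bot, the weld-bot | the dry ground: the cut-bot, the scan-bot, the sort-bot]
5. Warden goes to the dry ground with the haul-bot and the weld-bot.  [the marsh camp: the drill-bot, the pack-bot | the dry ground: the cut-bot, the haul-bot, the scan-bot, the sort-bot, the weld-bot]
6. Warden goes back to the marsh camp alone.  [the marsh camp: the drill-bot, the pack-bot | the dry ground: the cut-bot, the haul-bot, the scan-bot, the sort-bot, the weld-bot]
7. Warden goes to the dry ground with the drill-bot and the pack-bot.  [the marsh camp: — | the dry ground: the cut-bot, the drill-bot, the haul-bot, the pack-bot, the scan-bot, the sort-bot, the weld-bot]

7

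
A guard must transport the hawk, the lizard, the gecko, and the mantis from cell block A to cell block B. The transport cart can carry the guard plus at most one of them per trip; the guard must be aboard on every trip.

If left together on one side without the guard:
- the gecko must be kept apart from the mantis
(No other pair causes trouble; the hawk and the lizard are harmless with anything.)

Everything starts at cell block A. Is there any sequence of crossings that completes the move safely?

1. Guard goes to cell block B with the gecko.
2. Guard goes back to cell block A alone.
3. Guard goes to cell block B with the hawk.
4. Guard goes back to cell block A alone.
5. Guard goes to cell block B with the lizard.
6. Guard goes back to cell block A alone.
7. Guard goes to cell block B with the mantis.

Yes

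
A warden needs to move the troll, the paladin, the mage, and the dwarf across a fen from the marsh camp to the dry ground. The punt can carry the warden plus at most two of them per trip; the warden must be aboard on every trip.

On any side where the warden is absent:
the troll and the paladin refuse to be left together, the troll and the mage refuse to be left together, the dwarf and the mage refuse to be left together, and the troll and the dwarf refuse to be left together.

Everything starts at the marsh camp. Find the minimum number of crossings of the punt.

5

Counting alone: the warden can take at most 2 across per trip to the dry ground, so moving all 4 needs at least 2 loaded trips out, with a return between consecutive ones — at least 3 crossings.
The safety rule pushes this higher. Following every safe sequence of crossings, the most of the 4 that can be at the dry ground as the punt arrives there on crossing 3 is 3 — never all 4.
So no plan with fewer than 5 crossings exists, and this one achieves 5:
1. Warden goes to the dry ground with the mage and the troll.  [the marsh camp: the dwarf, the paladin | the dry ground: the mage, the troll]
2. Warden goes back to the marsh camp with the troll.  [the marsh camp: the dwarf, the paladin, the troll | the dry ground: the mage]
3. Warden goes to the dry ground with the paladin and the troll.  [the marsh camp: the dwarf | the dry ground: the mage, the paladin, the troll]
4. Warden goes back to the marsh camp with the troll.  [the marsh camp: the dwarf, the troll | the dry ground: the mage, the paladin]
5. Warden goes to the dry ground with the dwarf and the troll.  [the marsh camp: — | the dry ground: the dwarf, the mage, the paladin, the troll]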